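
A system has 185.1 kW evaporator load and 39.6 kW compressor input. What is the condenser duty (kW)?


Q_cond = Q_evap + W
Q_cond = 185.1 + 39.6
Q_cond = 224.7 kW

224.7


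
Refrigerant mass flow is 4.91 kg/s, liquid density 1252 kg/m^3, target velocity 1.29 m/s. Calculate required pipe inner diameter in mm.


A = m_dot / (rho * v) = 4.91 / (1252 * 1.29) = 0.003040097085 m^2
d = sqrt(4*A/pi) * 1000
d = 62.2 mm

62.2


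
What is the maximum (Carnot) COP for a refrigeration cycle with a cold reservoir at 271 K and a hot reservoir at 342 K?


dT = 342 - 271 = 71 K
COP_carnot = T_cold / dT = 271 / 71
COP_carnot = 3.817

3.817


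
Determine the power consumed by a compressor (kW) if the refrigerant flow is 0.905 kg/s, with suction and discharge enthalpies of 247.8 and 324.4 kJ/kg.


dh = 324.4 - 247.8 = 76.6 kJ/kg
W = m_dot * dh = 0.905 * 76.6 = 69.32 kW

69.32


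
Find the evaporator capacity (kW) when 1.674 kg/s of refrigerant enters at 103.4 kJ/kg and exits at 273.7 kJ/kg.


dh = 273.7 - 103.4 = 170.3 kJ/kg
Q_evap = m_dot * dh = 1.674 * 170.3
Q_evap = 285.08 kW

285.08


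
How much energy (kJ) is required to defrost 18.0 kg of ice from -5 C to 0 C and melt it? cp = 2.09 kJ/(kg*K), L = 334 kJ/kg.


Sensible heat = cp * dT = 2.09 * 5 = 10.45 kJ/kg
Total per kg = 10.45 + 334 = 344.45 kJ/kg
Q = m * total = 18.0 * 344.45
Q = 6200.1 kJ

6200.1


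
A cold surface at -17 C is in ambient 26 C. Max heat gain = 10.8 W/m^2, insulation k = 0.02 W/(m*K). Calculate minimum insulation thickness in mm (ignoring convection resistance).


dT = 26 - (-17) = 43 K
thickness = k * dT / q_max * 1000
thickness = 0.02 * 43 / 10.8 * 1000
thickness = 79.6 mm

79.6


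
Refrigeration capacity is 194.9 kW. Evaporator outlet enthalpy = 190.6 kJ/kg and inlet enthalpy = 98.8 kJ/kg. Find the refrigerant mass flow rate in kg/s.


dh = 190.6 - 98.8 = 91.8 kJ/kg
m_dot = Q / dh = 194.9 / 91.8 = 2.1231 kg/s

2.1231


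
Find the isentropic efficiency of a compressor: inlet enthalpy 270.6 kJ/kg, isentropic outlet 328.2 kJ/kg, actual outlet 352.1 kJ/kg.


dh_ideal = 328.2 - 270.6 = 57.6 kJ/kg
dh_actual = 352.1 - 270.6 = 81.5 kJ/kg
eta_s = dh_ideal / dh_actual = 57.6 / 81.5
eta_s = 0.7067

0.7067


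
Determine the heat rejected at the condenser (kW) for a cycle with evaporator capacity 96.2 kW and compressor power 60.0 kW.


Q_cond = Q_evap + W
Q_cond = 96.2 + 60.0
Q_cond = 156.2 kW

156.2


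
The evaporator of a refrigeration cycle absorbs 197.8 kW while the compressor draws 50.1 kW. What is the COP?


COP = Q_evap / W
COP = 197.8 / 50.1
COP = 3.948

3.948


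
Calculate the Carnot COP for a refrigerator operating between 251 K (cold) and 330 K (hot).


dT = 330 - 251 = 79 K
COP_carnot = T_cold / dT = 251 / 79
COP_carnot = 3.177

3.177


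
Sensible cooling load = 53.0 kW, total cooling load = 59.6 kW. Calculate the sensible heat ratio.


SHR = Q_sensible / Q_total
SHR = 53.0 / 59.6
SHR = 0.889

0.889


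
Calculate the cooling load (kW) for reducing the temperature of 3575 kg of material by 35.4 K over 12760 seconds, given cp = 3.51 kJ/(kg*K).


Q = m * cp * dT / t
Q = 3575 * 3.51 * 35.4 / 12760
Q = 34.813 kW

34.813


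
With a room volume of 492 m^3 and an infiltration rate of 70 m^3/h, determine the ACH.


ACH = flow / volume
ACH = 70 / 492
ACH = 0.142

0.142


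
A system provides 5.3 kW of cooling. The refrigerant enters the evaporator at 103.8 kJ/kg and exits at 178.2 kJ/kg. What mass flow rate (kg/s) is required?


dh = 178.2 - 103.8 = 74.4 kJ/kg
m_dot = Q / dh = 5.3 / 74.4 = 0.0712 kg/s

0.0712


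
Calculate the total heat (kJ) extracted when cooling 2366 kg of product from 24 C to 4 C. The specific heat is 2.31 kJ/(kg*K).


dT = 24 - (4) = 20 K
Q = m * cp * dT = 2366 * 2.31 * 20
Q = 109309 kJ

109309


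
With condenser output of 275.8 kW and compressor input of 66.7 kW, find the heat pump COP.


COP_hp = Q_cond / W
COP_hp = 275.8 / 66.7
COP_hp = 4.135

4.135


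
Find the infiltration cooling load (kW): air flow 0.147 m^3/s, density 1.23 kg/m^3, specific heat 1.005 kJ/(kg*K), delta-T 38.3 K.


Q = V_dot * rho * cp * dT
Q = 0.147 * 1.23 * 1.005 * 38.3
Q = 6.96 kW

6.96


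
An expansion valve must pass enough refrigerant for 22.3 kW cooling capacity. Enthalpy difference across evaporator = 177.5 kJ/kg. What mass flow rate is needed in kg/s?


m_dot = Q / dh
m_dot = 22.3 / 177.5
m_dot = 0.1256 kg/s

0.1256


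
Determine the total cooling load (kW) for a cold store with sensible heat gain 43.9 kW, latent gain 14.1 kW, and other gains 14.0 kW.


Q_total = Q_s + Q_l + Q_misc
Q_total = 43.9 + 14.1 + 14.0
Q_total = 72.0 kW

72.0


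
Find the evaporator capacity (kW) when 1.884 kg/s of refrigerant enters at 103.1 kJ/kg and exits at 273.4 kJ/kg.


dh = 273.4 - 103.1 = 170.3 kJ/kg
Q_evap = m_dot * dh = 1.884 * 170.3
Q_evap = 320.85 kW

320.85


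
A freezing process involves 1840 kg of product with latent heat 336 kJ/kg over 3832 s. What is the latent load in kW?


Q_lat = m * h_fg / t
Q_lat = 1840 * 336 / 3832
Q_lat = 161.34 kW

161.34


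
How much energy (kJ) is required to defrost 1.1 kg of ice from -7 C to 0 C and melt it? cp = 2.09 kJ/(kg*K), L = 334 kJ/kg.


Sensible heat = cp * dT = 2.09 * 7 = 14.63 kJ/kg
Total per kg = 14.63 + 334 = 348.63 kJ/kg
Q = m * total = 1.1 * 348.63
Q = 383.5 kJ

383.5


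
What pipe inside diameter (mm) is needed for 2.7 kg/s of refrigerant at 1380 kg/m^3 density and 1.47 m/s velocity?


A = m_dot / (rho * v) = 2.7 / (1380 * 1.47) = 0.001330967169 m^2
d = sqrt(4*A/pi) * 1000
d = 41.2 mm

41.2


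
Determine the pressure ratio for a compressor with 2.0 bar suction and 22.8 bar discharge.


PR = P_high / P_low
PR = 22.8 / 2.0
PR = 11.4

11.4


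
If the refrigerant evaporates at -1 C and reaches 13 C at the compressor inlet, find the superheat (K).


Superheat = T_suction - T_evap
Superheat = 13 - (-1)
Superheat = 14 K

14


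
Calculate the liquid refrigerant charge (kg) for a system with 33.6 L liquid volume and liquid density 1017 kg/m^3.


Charge = V * rho / 1000
Charge = 33.6 * 1017 / 1000
Charge = 34.17 kg

34.17


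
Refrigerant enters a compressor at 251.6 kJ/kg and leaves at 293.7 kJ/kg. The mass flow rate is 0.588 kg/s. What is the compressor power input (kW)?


dh = 293.7 - 251.6 = 42.1 kJ/kg
W = m_dot * dh = 0.588 * 42.1 = 24.75 kW

24.75


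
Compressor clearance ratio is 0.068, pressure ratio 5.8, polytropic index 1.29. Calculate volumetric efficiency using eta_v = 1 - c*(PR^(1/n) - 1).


PR^(1/n) = 5.8^(1/1.29) = 3.90665128
eta_v = 1 - 0.068 * (3.90665128 - 1)
eta_v = 0.8023

0.8023


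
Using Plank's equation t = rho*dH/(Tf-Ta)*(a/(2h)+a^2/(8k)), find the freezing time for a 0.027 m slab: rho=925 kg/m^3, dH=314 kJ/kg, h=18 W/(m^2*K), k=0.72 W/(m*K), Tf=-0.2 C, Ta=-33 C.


dT = -0.2 - (-33) = 32.8 K
term1 = a/(2h) = 0.027/(2*18) = 0.00075
term2 = a^2/(8k) = 0.027^2/(8*0.72) = 0.0001265625
t = rho*dH*1000/dT * (term1 + term2)
t = 925*314*1000/32.8 * (0.00075 + 0.0001265625)
t = 7762 s

7762


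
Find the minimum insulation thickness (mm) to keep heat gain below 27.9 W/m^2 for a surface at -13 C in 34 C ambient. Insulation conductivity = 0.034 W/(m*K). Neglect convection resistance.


dT = 34 - (-13) = 47 K
thickness = k * dT / q_max * 1000
thickness = 0.034 * 47 / 27.9 * 1000
thickness = 57.3 mm

57.3


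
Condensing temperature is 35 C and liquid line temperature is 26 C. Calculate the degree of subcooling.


Subcooling = T_cond - T_liquid
Subcooling = 35 - 26
Subcooling = 9 K

9


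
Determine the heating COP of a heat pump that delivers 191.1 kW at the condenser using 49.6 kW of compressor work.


COP_hp = Q_cond / W
COP_hp = 191.1 / 49.6
COP_hp = 3.853

3.853


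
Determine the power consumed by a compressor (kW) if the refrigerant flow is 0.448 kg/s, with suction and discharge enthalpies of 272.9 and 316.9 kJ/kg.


dh = 316.9 - 272.9 = 44.0 kJ/kg
W = m_dot * dh = 0.448 * 44.0 = 19.71 kW

19.71


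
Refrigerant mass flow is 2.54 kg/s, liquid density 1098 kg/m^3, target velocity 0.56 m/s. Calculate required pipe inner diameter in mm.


A = m_dot / (rho * v) = 2.54 / (1098 * 0.56) = 0.004130887328 m^2
d = sqrt(4*A/pi) * 1000
d = 72.5 mm

72.5


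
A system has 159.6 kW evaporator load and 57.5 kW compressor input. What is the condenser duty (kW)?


Q_cond = Q_evap + W
Q_cond = 159.6 + 57.5
Q_cond = 217.1 kW

217.1


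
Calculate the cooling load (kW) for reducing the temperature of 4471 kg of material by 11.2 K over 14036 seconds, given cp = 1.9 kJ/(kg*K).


Q = m * cp * dT / t
Q = 4471 * 1.9 * 11.2 / 14036
Q = 6.778 kW

6.778


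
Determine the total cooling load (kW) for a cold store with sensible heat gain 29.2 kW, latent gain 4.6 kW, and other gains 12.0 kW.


Q_total = Q_s + Q_l + Q_misc
Q_total = 29.2 + 4.6 + 12.0
Q_total = 45.8 kW

45.8


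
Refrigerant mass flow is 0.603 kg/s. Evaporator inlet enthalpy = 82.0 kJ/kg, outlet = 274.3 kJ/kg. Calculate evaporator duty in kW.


dh = 274.3 - 82.0 = 192.3 kJ/kg
Q_evap = m_dot * dh = 0.603 * 192.3
Q_evap = 115.96 kW

115.96


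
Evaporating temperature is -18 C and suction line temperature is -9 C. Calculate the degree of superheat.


Superheat = T_suction - T_evap
Superheat = -9 - (-18)
Superheat = 9 K

9


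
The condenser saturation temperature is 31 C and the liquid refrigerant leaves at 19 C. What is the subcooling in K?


Subcooling = T_cond - T_liquid
Subcooling = 31 - 19
Subcooling = 12 K

12


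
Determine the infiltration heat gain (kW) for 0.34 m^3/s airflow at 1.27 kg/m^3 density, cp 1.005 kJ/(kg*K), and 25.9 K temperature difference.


Q = V_dot * rho * cp * dT
Q = 0.34 * 1.27 * 1.005 * 25.9
Q = 11.24 kW

11.24


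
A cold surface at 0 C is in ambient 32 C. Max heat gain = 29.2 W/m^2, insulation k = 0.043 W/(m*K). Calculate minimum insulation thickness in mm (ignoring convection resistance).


dT = 32 - (0) = 32 K
thickness = k * dT / q_max * 1000
thickness = 0.043 * 32 / 29.2 * 1000
thickness = 47.1 mm

47.1


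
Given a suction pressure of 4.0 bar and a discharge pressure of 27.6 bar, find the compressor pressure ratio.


PR = P_high / P_low
PR = 27.6 / 4.0
PR = 6.9

6.9


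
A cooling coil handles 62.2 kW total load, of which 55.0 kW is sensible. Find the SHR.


SHR = Q_sensible / Q_total
SHR = 55.0 / 62.2
SHR = 0.884

0.884


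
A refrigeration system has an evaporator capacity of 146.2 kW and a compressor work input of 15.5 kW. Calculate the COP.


COP = Q_evap / W
COP = 146.2 / 15.5
COP = 9.432

9.432


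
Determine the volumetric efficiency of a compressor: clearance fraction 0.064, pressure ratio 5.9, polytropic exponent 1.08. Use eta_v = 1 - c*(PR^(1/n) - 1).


PR^(1/n) = 5.9^(1/1.08) = 5.17311178
eta_v = 1 - 0.064 * (5.17311178 - 1)
eta_v = 0.7329

0.7329


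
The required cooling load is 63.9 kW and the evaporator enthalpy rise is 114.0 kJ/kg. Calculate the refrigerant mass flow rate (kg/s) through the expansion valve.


m_dot = Q / dh
m_dot = 63.9 / 114.0
m_dot = 0.5605 kg/s

0.5605


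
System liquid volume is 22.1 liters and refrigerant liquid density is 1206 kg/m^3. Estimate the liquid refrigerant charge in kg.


Charge = V * rho / 1000
Charge = 22.1 * 1206 / 1000
Charge = 26.65 kg

26.65


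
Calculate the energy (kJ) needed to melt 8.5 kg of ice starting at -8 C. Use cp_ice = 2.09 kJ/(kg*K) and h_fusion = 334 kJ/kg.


Sensible heat = cp * dT = 2.09 * 8 = 16.72 kJ/kg
Total per kg = 16.72 + 334 = 350.72 kJ/kg
Q = m * total = 8.5 * 350.72
Q = 2981.1 kJ

2981.1


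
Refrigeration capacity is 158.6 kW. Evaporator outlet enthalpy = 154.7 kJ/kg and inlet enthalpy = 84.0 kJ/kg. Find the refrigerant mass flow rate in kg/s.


dh = 154.7 - 84.0 = 70.7 kJ/kg
m_dot = Q / dh = 158.6 / 70.7 = 2.2433 kg/s

2.2433


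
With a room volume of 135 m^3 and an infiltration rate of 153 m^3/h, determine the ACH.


ACH = flow / volume
ACH = 153 / 135
ACH = 1.133

1.133


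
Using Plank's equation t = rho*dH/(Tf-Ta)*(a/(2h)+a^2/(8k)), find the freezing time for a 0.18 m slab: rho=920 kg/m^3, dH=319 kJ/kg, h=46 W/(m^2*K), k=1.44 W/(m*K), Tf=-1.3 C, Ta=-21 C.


dT = -1.3 - (-21) = 19.7 K
term1 = a/(2h) = 0.18/(2*46) = 0.001956521739
term2 = a^2/(8k) = 0.18^2/(8*1.44) = 0.0028125
t = rho*dH*1000/dT * (term1 + term2)
t = 920*319*1000/19.7 * (0.001956521739 + 0.0028125)
t = 71046 s

71046


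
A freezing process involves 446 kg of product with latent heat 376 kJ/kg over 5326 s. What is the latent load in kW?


Q_lat = m * h_fg / t
Q_lat = 446 * 376 / 5326
Q_lat = 31.49 kW

31.49


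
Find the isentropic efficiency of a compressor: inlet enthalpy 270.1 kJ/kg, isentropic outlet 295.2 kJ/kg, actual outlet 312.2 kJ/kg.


dh_ideal = 295.2 - 270.1 = 25.1 kJ/kg
dh_actual = 312.2 - 270.1 = 42.1 kJ/kg
eta_s = dh_ideal / dh_actual = 25.1 / 42.1
eta_s = 0.5962

0.5962


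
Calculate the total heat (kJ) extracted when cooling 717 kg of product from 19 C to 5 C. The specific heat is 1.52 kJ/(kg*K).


dT = 19 - (5) = 14 K
Q = m * cp * dT = 717 * 1.52 * 14
Q = 15258 kJ

15258


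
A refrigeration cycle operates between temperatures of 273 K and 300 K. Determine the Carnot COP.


dT = 300 - 273 = 27 K
COP_carnot = T_cold / dT = 273 / 27
COP_carnot = 10.111

10.111


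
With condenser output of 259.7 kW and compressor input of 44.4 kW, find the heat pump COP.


COP_hp = Q_cond / W
COP_hp = 259.7 / 44.4
COP_hp = 5.849

5.849


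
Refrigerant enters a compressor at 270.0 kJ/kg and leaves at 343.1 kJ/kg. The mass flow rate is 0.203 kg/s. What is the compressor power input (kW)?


dh = 343.1 - 270.0 = 73.1 kJ/kg
W = m_dot * dh = 0.203 * 73.1 = 14.84 kW

14.84


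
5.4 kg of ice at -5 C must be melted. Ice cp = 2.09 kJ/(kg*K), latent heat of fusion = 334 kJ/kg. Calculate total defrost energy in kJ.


Sensible heat = cp * dT = 2.09 * 5 = 10.45 kJ/kg
Total per kg = 10.45 + 334 = 344.45 kJ/kg
Q = m * total = 5.4 * 344.45
Q = 1860.0 kJ

1860.0


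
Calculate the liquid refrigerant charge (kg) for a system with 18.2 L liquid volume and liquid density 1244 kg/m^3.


Charge = V * rho / 1000
Charge = 18.2 * 1244 / 1000
Charge = 22.64 kg

22.64


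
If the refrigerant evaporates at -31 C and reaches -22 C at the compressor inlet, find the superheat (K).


Superheat = T_suction - T_evap
Superheat = -22 - (-31)
Superheat = 9 K

9


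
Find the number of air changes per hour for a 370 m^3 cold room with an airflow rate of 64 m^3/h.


ACH = flow / volume
ACH = 64 / 370
ACH = 0.173

0.173


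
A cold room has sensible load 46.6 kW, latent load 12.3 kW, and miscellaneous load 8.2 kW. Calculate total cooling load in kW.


Q_total = Q_s + Q_l + Q_misc
Q_total = 46.6 + 12.3 + 8.2
Q_total = 67.1 kW

67.1


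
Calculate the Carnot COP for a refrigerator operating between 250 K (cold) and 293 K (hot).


dT = 293 - 250 = 43 K
COP_carnot = T_cold / dT = 250 / 43
COP_carnot = 5.814

5.814


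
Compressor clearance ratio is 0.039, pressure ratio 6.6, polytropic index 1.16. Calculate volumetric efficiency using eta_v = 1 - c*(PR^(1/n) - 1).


PR^(1/n) = 6.6^(1/1.16) = 5.08748794
eta_v = 1 - 0.039 * (5.08748794 - 1)
eta_v = 0.8406

0.8406


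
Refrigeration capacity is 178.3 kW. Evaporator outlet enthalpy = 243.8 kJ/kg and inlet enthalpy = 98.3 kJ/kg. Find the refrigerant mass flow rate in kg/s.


dh = 243.8 - 98.3 = 145.5 kJ/kg
m_dot = Q / dh = 178.3 / 145.5 = 1.2254 kg/s

1.2254


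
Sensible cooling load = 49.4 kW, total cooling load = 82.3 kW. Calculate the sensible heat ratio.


SHR = Q_sensible / Q_total
SHR = 49.4 / 82.3
SHR = 0.6

0.6


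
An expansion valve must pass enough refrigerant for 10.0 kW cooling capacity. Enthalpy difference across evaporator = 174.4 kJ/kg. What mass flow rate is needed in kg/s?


m_dot = Q / dh
m_dot = 10.0 / 174.4
m_dot = 0.0573 kg/s

0.0573


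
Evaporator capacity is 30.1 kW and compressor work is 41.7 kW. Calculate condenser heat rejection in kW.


Q_cond = Q_evap + W
Q_cond = 30.1 + 41.7
Q_cond = 71.8 kW

71.8


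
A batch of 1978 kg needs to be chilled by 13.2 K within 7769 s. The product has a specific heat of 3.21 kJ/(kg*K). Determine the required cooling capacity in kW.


Q = m * cp * dT / t
Q = 1978 * 3.21 * 13.2 / 7769
Q = 10.788 kW

10.788


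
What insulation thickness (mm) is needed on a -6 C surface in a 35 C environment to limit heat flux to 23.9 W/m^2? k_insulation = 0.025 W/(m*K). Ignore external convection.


dT = 35 - (-6) = 41 K
thickness = k * dT / q_max * 1000
thickness = 0.025 * 41 / 23.9 * 1000
thickness = 42.9 mm

42.9


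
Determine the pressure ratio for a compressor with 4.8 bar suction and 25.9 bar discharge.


PR = P_high / P_low
PR = 25.9 / 4.8
PR = 5.396

5.396


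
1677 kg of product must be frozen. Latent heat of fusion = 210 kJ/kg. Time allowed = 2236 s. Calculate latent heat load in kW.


Q_lat = m * h_fg / t
Q_lat = 1677 * 210 / 2236
Q_lat = 157.5 kW

157.5


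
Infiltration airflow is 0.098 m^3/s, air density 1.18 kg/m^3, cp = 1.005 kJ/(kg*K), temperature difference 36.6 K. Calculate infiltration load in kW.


Q = V_dot * rho * cp * dT
Q = 0.098 * 1.18 * 1.005 * 36.6
Q = 4.254 kW

4.254


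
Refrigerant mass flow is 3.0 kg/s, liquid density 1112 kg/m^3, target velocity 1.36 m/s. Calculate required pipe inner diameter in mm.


A = m_dot / (rho * v) = 3.0 / (1112 * 1.36) = 0.001983707152 m^2
d = sqrt(4*A/pi) * 1000
d = 50.3 mm

50.3


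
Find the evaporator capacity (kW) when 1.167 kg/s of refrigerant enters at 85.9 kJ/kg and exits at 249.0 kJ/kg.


dh = 249.0 - 85.9 = 163.1 kJ/kg
Q_evap = m_dot * dh = 1.167 * 163.1
Q_evap = 190.34 kW

190.34


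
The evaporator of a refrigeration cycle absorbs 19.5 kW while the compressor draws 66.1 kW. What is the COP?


COP = Q_evap / W
COP = 19.5 / 66.1
COP = 0.295

0.295


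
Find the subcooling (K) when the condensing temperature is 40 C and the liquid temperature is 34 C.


Subcooling = T_cond - T_liquid
Subcooling = 40 - 34
Subcooling = 6 K

6


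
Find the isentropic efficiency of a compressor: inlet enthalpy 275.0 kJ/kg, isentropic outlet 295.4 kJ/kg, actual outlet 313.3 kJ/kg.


dh_ideal = 295.4 - 275.0 = 20.4 kJ/kg
dh_actual = 313.3 - 275.0 = 38.3 kJ/kg
eta_s = dh_ideal / dh_actual = 20.4 / 38.3
eta_s = 0.5326

0.5326


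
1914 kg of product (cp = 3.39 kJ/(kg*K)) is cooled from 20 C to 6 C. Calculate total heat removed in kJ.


dT = 20 - (6) = 14 K
Q = m * cp * dT = 1914 * 3.39 * 14
Q = 90838 kJ

90838


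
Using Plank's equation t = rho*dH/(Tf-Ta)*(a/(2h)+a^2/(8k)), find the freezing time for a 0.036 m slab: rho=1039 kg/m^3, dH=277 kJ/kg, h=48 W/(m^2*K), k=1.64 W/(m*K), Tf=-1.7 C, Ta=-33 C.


dT = -1.7 - (-33) = 31.3 K
term1 = a/(2h) = 0.036/(2*48) = 0.000375
term2 = a^2/(8k) = 0.036^2/(8*1.64) = 0.0000987804878
t = rho*dH*1000/dT * (term1 + term2)
t = 1039*277*1000/31.3 * (0.000375 + 0.0000987804878)
t = 4356 s

4356


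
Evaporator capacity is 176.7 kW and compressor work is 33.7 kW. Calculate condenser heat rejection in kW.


Q_cond = Q_evap + W
Q_cond = 176.7 + 33.7
Q_cond = 210.4 kW

210.4


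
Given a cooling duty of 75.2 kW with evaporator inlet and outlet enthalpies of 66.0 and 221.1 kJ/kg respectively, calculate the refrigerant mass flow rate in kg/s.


dh = 221.1 - 66.0 = 155.1 kJ/kg
m_dot = Q / dh = 75.2 / 155.1 = 0.4848 kg/s

0.4848


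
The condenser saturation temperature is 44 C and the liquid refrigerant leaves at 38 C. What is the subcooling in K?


Subcooling = T_cond - T_liquid
Subcooling = 44 - 38
Subcooling = 6 K

6


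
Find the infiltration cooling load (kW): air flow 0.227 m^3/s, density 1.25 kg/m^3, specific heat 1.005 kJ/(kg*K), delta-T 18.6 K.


Q = V_dot * rho * cp * dT
Q = 0.227 * 1.25 * 1.005 * 18.6
Q = 5.304 kW

5.304


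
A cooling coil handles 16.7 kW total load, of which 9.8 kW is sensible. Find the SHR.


SHR = Q_sensible / Q_total
SHR = 9.8 / 16.7
SHR = 0.587

0.587


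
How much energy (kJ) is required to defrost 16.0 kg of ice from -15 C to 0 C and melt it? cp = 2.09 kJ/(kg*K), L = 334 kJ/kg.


Sensible heat = cp * dT = 2.09 * 15 = 31.35 kJ/kg
Total per kg = 31.35 + 334 = 365.35 kJ/kg
Q = m * total = 16.0 * 365.35
Q = 5845.6 kJ

5845.6


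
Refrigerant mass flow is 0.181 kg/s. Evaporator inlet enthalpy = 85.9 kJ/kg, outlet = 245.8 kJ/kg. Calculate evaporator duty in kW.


dh = 245.8 - 85.9 = 159.9 kJ/kg
Q_evap = m_dot * dh = 0.181 * 159.9
Q_evap = 28.94 kW

28.94


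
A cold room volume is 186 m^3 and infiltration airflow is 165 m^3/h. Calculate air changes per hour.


ACH = flow / volume
ACH = 165 / 186
ACH = 0.887

0.887


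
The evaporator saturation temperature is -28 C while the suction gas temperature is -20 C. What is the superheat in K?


Superheat = T_suction - T_evap
Superheat = -20 - (-28)
Superheat = 8 K

8


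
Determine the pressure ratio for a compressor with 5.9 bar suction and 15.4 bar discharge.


PR = P_high / P_low
PR = 15.4 / 5.9
PR = 2.61

2.61


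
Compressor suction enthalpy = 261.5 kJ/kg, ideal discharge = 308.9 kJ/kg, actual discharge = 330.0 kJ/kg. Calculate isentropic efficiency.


dh_ideal = 308.9 - 261.5 = 47.4 kJ/kg
dh_actual = 330.0 - 261.5 = 68.5 kJ/kg
eta_s = dh_ideal / dh_actual = 47.4 / 68.5
eta_s = 0.692

0.692


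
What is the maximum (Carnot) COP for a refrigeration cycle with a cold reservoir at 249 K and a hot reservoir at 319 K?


dT = 319 - 249 = 70 K
COP_carnot = T_cold / dT = 249 / 70
COP_carnot = 3.557

3.557


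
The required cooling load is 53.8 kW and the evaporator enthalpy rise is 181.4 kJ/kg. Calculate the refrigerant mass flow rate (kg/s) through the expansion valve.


m_dot = Q / dh
m_dot = 53.8 / 181.4
m_dot = 0.2966 kg/s

0.2966


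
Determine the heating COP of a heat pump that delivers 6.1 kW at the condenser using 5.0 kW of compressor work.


COP_hp = Q_cond / W
COP_hp = 6.1 / 5.0
COP_hp = 1.22

1.22


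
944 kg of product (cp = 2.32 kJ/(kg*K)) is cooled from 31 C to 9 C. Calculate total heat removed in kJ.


dT = 31 - (9) = 22 K
Q = m * cp * dT = 944 * 2.32 * 22
Q = 48182 kJ

48182


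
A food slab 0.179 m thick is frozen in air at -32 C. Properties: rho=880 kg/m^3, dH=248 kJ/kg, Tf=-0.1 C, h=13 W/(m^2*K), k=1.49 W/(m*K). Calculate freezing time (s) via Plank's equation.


dT = -0.1 - (-32) = 31.9 K
term1 = a/(2h) = 0.179/(2*13) = 0.006884615385
term2 = a^2/(8k) = 0.179^2/(8*1.49) = 0.002688003356
t = rho*dH*1000/dT * (term1 + term2)
t = 880*248*1000/31.9 * (0.006884615385 + 0.002688003356)
t = 65490 s

65490


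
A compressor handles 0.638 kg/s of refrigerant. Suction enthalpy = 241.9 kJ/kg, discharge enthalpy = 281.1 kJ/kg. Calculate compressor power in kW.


dh = 281.1 - 241.9 = 39.2 kJ/kg
W = m_dot * dh = 0.638 * 39.2 = 25.01 kW

25.01


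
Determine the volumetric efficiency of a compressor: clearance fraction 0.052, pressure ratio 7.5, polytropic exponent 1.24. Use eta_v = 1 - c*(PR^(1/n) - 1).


PR^(1/n) = 7.5^(1/1.24) = 5.07802187
eta_v = 1 - 0.052 * (5.07802187 - 1)
eta_v = 0.7879

0.7879


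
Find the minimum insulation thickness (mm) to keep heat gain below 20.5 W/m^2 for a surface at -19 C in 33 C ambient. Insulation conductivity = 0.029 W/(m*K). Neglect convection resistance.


dT = 33 - (-19) = 52 K
thickness = k * dT / q_max * 1000
thickness = 0.029 * 52 / 20.5 * 1000
thickness = 73.6 mm

73.6


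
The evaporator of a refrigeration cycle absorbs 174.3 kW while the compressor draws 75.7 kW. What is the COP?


COP = Q_evap / W
COP = 174.3 / 75.7
COP = 2.303

2.303


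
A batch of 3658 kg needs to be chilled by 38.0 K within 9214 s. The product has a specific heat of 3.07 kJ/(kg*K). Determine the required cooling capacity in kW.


Q = m * cp * dT / t
Q = 3658 * 3.07 * 38.0 / 9214
Q = 46.315 kW

46.315


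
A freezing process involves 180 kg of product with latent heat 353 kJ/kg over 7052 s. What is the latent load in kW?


Q_lat = m * h_fg / t
Q_lat = 180 * 353 / 7052
Q_lat = 9.01 kW

9.01


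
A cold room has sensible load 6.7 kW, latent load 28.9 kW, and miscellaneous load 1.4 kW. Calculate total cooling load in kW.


Q_total = Q_s + Q_l + Q_misc
Q_total = 6.7 + 28.9 + 1.4
Q_total = 37.0 kW

37.0


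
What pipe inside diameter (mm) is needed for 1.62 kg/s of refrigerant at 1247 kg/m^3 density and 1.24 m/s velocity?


A = m_dot / (rho * v) = 1.62 / (1247 * 1.24) = 0.001047675712 m^2
d = sqrt(4*A/pi) * 1000
d = 36.5 mm

36.5


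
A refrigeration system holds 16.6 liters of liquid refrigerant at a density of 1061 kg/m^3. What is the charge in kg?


Charge = V * rho / 1000
Charge = 16.6 * 1061 / 1000
Charge = 17.61 kg

17.61


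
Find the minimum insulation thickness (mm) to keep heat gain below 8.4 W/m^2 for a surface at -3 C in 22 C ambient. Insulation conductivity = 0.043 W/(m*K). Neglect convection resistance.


dT = 22 - (-3) = 25 K
thickness = k * dT / q_max * 1000
thickness = 0.043 * 25 / 8.4 * 1000
thickness = 128.0 mm

128.0


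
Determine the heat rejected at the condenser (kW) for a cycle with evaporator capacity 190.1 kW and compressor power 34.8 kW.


Q_cond = Q_evap + W
Q_cond = 190.1 + 34.8
Q_cond = 224.9 kW

224.9


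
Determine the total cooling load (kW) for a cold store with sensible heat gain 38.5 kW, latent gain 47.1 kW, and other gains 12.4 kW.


Q_total = Q_s + Q_l + Q_misc
Q_total = 38.5 + 47.1 + 12.4
Q_total = 98.0 kW

98.0


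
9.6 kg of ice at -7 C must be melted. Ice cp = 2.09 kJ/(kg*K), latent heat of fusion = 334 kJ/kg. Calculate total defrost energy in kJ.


Sensible heat = cp * dT = 2.09 * 7 = 14.63 kJ/kg
Total per kg = 14.63 + 334 = 348.63 kJ/kg
Q = m * total = 9.6 * 348.63
Q = 3346.8 kJ

3346.8


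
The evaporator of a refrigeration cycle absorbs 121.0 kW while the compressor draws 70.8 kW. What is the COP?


COP = Q_evap / W
COP = 121.0 / 70.8
COP = 1.709

1.709


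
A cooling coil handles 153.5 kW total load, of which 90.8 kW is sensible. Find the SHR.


SHR = Q_sensible / Q_total
SHR = 90.8 / 153.5
SHR = 0.592

0.592


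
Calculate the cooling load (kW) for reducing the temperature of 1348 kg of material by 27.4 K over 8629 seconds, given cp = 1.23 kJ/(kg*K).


Q = m * cp * dT / t
Q = 1348 * 1.23 * 27.4 / 8629
Q = 5.265 kW

5.265


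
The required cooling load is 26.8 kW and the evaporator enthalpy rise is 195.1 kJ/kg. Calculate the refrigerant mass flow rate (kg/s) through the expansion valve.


m_dot = Q / dh
m_dot = 26.8 / 195.1
m_dot = 0.1374 kg/s

0.1374


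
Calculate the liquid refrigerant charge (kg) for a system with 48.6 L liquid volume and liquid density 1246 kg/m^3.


Charge = V * rho / 1000
Charge = 48.6 * 1246 / 1000
Charge = 60.56 kg

60.56


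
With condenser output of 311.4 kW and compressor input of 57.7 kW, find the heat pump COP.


COP_hp = Q_cond / W
COP_hp = 311.4 / 57.7
COP_hp = 5.397

5.397


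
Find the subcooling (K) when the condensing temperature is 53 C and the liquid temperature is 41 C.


Subcooling = T_cond - T_liquid
Subcooling = 53 - 41
Subcooling = 12 K

12


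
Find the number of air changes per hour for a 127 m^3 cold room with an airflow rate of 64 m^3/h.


ACH = flow / volume
ACH = 64 / 127
ACH = 0.504

0.504


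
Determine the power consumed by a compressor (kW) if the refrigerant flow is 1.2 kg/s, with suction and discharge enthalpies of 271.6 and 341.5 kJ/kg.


dh = 341.5 - 271.6 = 69.9 kJ/kg
W = m_dot * dh = 1.2 * 69.9 = 83.88 kW

83.88


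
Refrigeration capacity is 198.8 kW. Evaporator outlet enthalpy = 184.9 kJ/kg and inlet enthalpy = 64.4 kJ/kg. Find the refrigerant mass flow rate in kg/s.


dh = 184.9 - 64.4 = 120.5 kJ/kg
m_dot = Q / dh = 198.8 / 120.5 = 1.6498 kg/s

1.6498


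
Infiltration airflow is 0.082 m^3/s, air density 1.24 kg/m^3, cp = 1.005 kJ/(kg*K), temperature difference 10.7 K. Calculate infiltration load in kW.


Q = V_dot * rho * cp * dT
Q = 0.082 * 1.24 * 1.005 * 10.7
Q = 1.093 kW

1.093


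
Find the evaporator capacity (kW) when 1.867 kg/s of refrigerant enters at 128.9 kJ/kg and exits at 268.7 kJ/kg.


dh = 268.7 - 128.9 = 139.8 kJ/kg
Q_evap = m_dot * dh = 1.867 * 139.8
Q_evap = 261.01 kW

261.01


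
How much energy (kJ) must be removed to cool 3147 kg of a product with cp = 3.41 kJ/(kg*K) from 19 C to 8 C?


dT = 19 - (8) = 11 K
Q = m * cp * dT = 3147 * 3.41 * 11
Q = 118044 kJ

118044


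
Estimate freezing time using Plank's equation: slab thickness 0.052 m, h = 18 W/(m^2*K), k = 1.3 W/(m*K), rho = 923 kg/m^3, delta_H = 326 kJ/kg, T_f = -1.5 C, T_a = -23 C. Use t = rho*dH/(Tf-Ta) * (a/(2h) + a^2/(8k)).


dT = -1.5 - (-23) = 21.5 K
term1 = a/(2h) = 0.052/(2*18) = 0.001444444444
term2 = a^2/(8k) = 0.052^2/(8*1.3) = 0.00026
t = rho*dH*1000/dT * (term1 + term2)
t = 923*326*1000/21.5 * (0.001444444444 + 0.00026)
t = 23854 s

23854


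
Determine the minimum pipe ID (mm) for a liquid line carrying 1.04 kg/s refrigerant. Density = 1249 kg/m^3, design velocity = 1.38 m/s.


A = m_dot / (rho * v) = 1.04 / (1249 * 1.38) = 0.0006033812557 m^2
d = sqrt(4*A/pi) * 1000
d = 27.7 mm

27.7


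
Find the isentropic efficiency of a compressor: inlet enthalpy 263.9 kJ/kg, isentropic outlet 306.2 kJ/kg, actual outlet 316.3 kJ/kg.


dh_ideal = 306.2 - 263.9 = 42.3 kJ/kg
dh_actual = 316.3 - 263.9 = 52.4 kJ/kg
eta_s = dh_ideal / dh_actual = 42.3 / 52.4
eta_s = 0.8073

0.8073


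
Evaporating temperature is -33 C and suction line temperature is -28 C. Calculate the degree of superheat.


Superheat = T_suction - T_evap
Superheat = -28 - (-33)
Superheat = 5 K

5


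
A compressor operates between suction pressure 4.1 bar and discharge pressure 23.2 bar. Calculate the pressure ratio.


PR = P_high / P_low
PR = 23.2 / 4.1
PR = 5.659

5.659


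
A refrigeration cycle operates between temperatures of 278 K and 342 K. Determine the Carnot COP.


dT = 342 - 278 = 64 K
COP_carnot = T_cold / dT = 278 / 64
COP_carnot = 4.344

4.344


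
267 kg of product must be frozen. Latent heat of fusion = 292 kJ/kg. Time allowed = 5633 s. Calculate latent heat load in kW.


Q_lat = m * h_fg / t
Q_lat = 267 * 292 / 5633
Q_lat = 13.84 kW

13.84


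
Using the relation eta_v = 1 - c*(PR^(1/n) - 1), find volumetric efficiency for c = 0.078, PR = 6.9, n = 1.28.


PR^(1/n) = 6.9^(1/1.28) = 4.52221131
eta_v = 1 - 0.078 * (4.52221131 - 1)
eta_v = 0.7253

0.7253


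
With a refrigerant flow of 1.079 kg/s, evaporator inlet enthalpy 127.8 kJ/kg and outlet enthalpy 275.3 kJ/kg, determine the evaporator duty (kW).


dh = 275.3 - 127.8 = 147.5 kJ/kg
Q_evap = m_dot * dh = 1.079 * 147.5
Q_evap = 159.15 kW

159.15


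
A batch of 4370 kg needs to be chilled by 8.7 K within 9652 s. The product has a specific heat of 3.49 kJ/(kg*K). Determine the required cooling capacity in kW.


Q = m * cp * dT / t
Q = 4370 * 3.49 * 8.7 / 9652
Q = 13.747 kW

13.747


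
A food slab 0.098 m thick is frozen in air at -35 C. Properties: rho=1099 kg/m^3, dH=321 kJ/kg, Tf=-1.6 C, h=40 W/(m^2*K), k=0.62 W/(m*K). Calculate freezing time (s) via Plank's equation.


dT = -1.6 - (-35) = 33.4 K
term1 = a/(2h) = 0.098/(2*40) = 0.001225
term2 = a^2/(8k) = 0.098^2/(8*0.62) = 0.001936290323
t = rho*dH*1000/dT * (term1 + term2)
t = 1099*321*1000/33.4 * (0.001225 + 0.001936290323)
t = 33390 s

33390


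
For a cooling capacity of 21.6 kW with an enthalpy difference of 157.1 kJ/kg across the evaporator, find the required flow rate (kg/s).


m_dot = Q / dh
m_dot = 21.6 / 157.1
m_dot = 0.1375 kg/s

0.1375


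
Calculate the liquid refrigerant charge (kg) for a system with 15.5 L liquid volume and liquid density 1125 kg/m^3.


Charge = V * rho / 1000
Charge = 15.5 * 1125 / 1000
Charge = 17.44 kg

17.44


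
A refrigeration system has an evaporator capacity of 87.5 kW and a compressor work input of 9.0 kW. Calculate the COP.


COP = Q_evap / W
COP = 87.5 / 9.0
COP = 9.722

9.722


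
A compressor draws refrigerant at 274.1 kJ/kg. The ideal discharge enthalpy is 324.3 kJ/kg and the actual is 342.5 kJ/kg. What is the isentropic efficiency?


dh_ideal = 324.3 - 274.1 = 50.2 kJ/kg
dh_actual = 342.5 - 274.1 = 68.4 kJ/kg
eta_s = dh_ideal / dh_actual = 50.2 / 68.4
eta_s = 0.7339

0.7339


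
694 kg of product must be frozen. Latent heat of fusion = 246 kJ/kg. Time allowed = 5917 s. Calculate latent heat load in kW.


Q_lat = m * h_fg / t
Q_lat = 694 * 246 / 5917
Q_lat = 28.85 kW

28.85


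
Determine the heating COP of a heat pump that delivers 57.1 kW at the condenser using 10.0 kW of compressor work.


COP_hp = Q_cond / W
COP_hp = 57.1 / 10.0
COP_hp = 5.71

5.71


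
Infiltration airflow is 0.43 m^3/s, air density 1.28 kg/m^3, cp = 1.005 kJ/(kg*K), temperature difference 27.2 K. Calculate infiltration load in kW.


Q = V_dot * rho * cp * dT
Q = 0.43 * 1.28 * 1.005 * 27.2
Q = 15.046 kW

15.046


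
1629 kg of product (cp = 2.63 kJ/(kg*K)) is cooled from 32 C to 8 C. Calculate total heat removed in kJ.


dT = 32 - (8) = 24 K
Q = m * cp * dT = 1629 * 2.63 * 24
Q = 102822 kJ

102822


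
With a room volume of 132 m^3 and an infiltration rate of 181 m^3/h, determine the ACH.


ACH = flow / volume
ACH = 181 / 132
ACH = 1.371

1.371


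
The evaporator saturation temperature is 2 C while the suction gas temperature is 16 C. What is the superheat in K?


Superheat = T_suction - T_evap
Superheat = 16 - (2)
Superheat = 14 K

14


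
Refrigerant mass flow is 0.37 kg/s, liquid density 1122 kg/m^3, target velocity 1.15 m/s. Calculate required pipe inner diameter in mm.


A = m_dot / (rho * v) = 0.37 / (1122 * 1.15) = 0.0002867550182 m^2
d = sqrt(4*A/pi) * 1000
d = 19.1 mm

19.1


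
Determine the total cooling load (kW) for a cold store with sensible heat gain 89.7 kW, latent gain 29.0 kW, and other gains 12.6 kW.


Q_total = Q_s + Q_l + Q_misc
Q_total = 89.7 + 29.0 + 12.6
Q_total = 131.3 kW

131.3


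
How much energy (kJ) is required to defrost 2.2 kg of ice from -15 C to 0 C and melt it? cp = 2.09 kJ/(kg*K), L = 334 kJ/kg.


Sensible heat = cp * dT = 2.09 * 15 = 31.35 kJ/kg
Total per kg = 31.35 + 334 = 365.35 kJ/kg
Q = m * total = 2.2 * 365.35
Q = 803.8 kJ

803.8


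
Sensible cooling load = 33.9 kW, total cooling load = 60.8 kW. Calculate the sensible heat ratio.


SHR = Q_sensible / Q_total
SHR = 33.9 / 60.8
SHR = 0.558

0.558


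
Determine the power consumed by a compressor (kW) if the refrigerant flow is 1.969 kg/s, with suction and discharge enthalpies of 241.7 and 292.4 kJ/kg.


dh = 292.4 - 241.7 = 50.7 kJ/kg
W = m_dot * dh = 1.969 * 50.7 = 99.83 kW

99.83


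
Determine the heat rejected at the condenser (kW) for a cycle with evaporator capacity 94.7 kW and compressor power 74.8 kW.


Q_cond = Q_evap + W
Q_cond = 94.7 + 74.8
Q_cond = 169.5 kW

169.5


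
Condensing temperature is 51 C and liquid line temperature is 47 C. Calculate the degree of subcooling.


Subcooling = T_cond - T_liquid
Subcooling = 51 - 47
Subcooling = 4 K

4


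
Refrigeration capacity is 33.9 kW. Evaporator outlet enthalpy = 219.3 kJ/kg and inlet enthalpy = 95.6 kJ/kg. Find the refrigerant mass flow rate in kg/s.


dh = 219.3 - 95.6 = 123.7 kJ/kg
m_dot = Q / dh = 33.9 / 123.7 = 0.2741 kg/s

0.2741


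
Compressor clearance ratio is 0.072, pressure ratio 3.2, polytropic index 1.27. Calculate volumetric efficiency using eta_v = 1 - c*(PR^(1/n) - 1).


PR^(1/n) = 3.2^(1/1.27) = 2.49894034
eta_v = 1 - 0.072 * (2.49894034 - 1)
eta_v = 0.8921

0.8921


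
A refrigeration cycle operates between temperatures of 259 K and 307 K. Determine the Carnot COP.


dT = 307 - 259 = 48 K
COP_carnot = T_cold / dT = 259 / 48
COP_carnot = 5.396

5.396


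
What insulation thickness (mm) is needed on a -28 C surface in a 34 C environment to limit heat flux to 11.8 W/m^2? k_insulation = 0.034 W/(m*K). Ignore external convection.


dT = 34 - (-28) = 62 K
thickness = k * dT / q_max * 1000
thickness = 0.034 * 62 / 11.8 * 1000
thickness = 178.6 mm

178.6


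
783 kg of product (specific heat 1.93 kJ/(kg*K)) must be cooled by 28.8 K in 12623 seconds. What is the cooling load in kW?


Q = m * cp * dT / t
Q = 783 * 1.93 * 28.8 / 12623
Q = 3.448 kW

3.448


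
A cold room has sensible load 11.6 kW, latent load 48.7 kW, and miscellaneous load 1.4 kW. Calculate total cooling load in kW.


Q_total = Q_s + Q_l + Q_misc
Q_total = 11.6 + 48.7 + 1.4
Q_total = 61.7 kW

61.7


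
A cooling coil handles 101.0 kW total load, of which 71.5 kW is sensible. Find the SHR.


SHR = Q_sensible / Q_total
SHR = 71.5 / 101.0
SHR = 0.708

0.708


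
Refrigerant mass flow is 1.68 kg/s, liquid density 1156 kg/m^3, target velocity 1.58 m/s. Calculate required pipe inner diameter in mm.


A = m_dot / (rho * v) = 1.68 / (1156 * 1.58) = 0.0009198020236 m^2
d = sqrt(4*A/pi) * 1000
d = 34.2 mm

34.2


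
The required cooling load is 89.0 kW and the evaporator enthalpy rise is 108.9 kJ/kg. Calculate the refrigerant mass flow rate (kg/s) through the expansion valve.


m_dot = Q / dh
m_dot = 89.0 / 108.9
m_dot = 0.8173 kg/s

0.8173


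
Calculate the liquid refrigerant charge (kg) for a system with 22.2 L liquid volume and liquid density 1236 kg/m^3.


Charge = V * rho / 1000
Charge = 22.2 * 1236 / 1000
Charge = 27.44 kg

27.44


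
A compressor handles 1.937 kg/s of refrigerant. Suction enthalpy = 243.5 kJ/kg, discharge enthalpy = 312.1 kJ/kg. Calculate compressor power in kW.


dh = 312.1 - 243.5 = 68.6 kJ/kg
W = m_dot * dh = 1.937 * 68.6 = 132.88 kW

132.88


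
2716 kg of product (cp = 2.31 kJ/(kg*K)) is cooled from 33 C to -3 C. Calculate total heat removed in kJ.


dT = 33 - (-3) = 36 K
Q = m * cp * dT = 2716 * 2.31 * 36
Q = 225863 kJ

225863


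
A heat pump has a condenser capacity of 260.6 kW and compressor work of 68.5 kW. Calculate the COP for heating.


COP_hp = Q_cond / W
COP_hp = 260.6 / 68.5
COP_hp = 3.804

3.804


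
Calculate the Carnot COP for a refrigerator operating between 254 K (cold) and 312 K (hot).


dT = 312 - 254 = 58 K
COP_carnot = T_cold / dT = 254 / 58
COP_carnot = 4.379

4.379


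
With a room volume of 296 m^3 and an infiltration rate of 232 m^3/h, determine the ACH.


ACH = flow / volume
ACH = 232 / 296
ACH = 0.784

0.784


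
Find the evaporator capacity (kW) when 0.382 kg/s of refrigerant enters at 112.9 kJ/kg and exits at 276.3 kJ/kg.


dh = 276.3 - 112.9 = 163.4 kJ/kg
Q_evap = m_dot * dh = 0.382 * 163.4
Q_evap = 62.42 kW

62.42


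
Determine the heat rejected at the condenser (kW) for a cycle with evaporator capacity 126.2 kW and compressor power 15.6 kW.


Q_cond = Q_evap + W
Q_cond = 126.2 + 15.6
Q_cond = 141.8 kW

141.8


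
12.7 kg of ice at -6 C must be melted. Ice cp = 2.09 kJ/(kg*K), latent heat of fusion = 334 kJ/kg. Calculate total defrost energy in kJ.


Sensible heat = cp * dT = 2.09 * 6 = 12.54 kJ/kg
Total per kg = 12.54 + 334 = 346.54 kJ/kg
Q = m * total = 12.7 * 346.54
Q = 4401.1 kJ

4401.1


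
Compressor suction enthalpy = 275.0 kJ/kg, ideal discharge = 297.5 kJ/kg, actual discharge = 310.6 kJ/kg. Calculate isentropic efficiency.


dh_ideal = 297.5 - 275.0 = 22.5 kJ/kg
dh_actual = 310.6 - 275.0 = 35.6 kJ/kg
eta_s = dh_ideal / dh_actual = 22.5 / 35.6
eta_s = 0.632

0.632


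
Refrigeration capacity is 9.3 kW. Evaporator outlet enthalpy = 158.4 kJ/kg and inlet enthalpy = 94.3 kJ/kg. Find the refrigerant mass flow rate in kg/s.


dh = 158.4 - 94.3 = 64.1 kJ/kg
m_dot = Q / dh = 9.3 / 64.1 = 0.1451 kg/s

0.1451
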